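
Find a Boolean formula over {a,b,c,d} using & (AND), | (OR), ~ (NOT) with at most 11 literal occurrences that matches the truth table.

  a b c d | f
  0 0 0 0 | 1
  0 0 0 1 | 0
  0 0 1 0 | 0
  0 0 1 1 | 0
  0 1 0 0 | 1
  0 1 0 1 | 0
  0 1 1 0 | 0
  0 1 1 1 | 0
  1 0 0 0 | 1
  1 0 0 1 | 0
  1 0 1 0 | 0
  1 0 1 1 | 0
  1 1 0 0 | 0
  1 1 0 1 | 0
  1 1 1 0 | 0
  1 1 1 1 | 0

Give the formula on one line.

  ~a = 1111111100000000
  ~b = 1111000011110000
  (c | ~b) = 1111001111110011
  ((c | ~b) | d) = 1111011111110111
  (~a | ((c | ~b) | d)) = 1111111111110111
  ~d = 1010101010101010
  (~d | a) = 1010101011111111
  ((~a | ((c | ~b) | d)) & (~d | a)) = 1010101011110111
  ~c = 1100110011001100
  (~c & ~d) = 1000100010001000
  (((~a | ((c | ~b) | d)) & (~d | a)) & (~c & ~d)) = 1000100010000000

(((~a | ((c | ~b) | d)) & (~d | a)) & (~c & ~d))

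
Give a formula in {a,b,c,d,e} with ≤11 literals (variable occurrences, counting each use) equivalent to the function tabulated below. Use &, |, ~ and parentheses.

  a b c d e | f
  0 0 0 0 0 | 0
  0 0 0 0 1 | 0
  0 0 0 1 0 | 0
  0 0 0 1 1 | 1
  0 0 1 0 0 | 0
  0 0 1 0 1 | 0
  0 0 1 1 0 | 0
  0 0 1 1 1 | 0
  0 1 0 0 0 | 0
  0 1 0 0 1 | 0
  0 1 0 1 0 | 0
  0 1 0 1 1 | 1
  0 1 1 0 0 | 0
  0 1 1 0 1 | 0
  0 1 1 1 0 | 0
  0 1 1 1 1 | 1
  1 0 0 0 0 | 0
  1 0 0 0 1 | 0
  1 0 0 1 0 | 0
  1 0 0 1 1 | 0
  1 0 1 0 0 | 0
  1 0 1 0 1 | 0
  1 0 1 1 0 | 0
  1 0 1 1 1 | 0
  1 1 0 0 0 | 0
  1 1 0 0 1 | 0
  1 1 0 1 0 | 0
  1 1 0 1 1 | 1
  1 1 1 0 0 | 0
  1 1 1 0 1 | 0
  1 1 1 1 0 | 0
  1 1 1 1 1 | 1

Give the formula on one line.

(((d & e) & (~c | b)) & (((~a & d) | c) | (b & ~c)))

  (d & e) = 00010001000100010001000100010001
  ~c = 11110000111100001111000011110000
  (~c | b) = 11110000111111111111000011111111
  ((d & e) & (~c | b)) = 00010000000100010001000000010001
  ~a = 11111111111111110000000000000000
  (~a & d) = 00110011001100110000000000000000
  ((~a & d) | c) = 00111111001111110000111100001111
  (b & ~c) = 00000000111100000000000011110000
  (((~a & d) | c) | (b & ~c)) = 00111111111111110000111111111111
  (((d & e) & (~c | b)) & (((~a & d) | c) | (b & ~c))) = 00010000000100010000000000010001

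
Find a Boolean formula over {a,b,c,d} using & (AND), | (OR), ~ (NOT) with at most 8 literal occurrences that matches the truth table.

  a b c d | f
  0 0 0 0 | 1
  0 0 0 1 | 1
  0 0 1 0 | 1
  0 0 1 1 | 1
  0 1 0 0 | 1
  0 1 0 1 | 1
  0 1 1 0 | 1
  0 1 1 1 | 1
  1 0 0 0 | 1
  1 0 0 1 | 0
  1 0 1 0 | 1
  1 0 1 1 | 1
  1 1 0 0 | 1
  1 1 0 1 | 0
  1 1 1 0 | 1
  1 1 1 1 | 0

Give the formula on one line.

  ~d = 1010101010101010
  ~a = 1111111100000000
  ~b = 1111000011110000
  ~c = 1100110011001100
  (~c & ~d) = 1000100010001000
  (c | (~c & ~d)) = 1011101110111011
  (~b & (c | (~c & ~d))) = 1011000010110000
  (~a | (~b & (c | (~c & ~d)))) = 1111111110110000
  (~d | (~a | (~b & (c | (~c & ~d))))) = 1111111110111010

(~d | (~a | (~b & (c | (~c & ~d)))))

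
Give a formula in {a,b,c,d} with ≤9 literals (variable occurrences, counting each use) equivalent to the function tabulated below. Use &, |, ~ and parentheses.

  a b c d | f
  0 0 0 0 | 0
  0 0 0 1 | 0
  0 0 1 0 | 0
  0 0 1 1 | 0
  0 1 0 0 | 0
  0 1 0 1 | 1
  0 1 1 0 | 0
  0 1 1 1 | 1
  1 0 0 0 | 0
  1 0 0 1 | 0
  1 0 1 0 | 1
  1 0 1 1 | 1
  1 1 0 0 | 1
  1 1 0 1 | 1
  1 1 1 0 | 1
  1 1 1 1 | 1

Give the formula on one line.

((a & c) | ((d & b) | (b & a)))

  (a & c) = 0000000000110011
  (d & b) = 0000010100000101
  (b & a) = 0000000000001111
  ((d & b) | (b & a)) = 0000010100001111
  ((a & c) | ((d & b) | (b & a))) = 0000010100111111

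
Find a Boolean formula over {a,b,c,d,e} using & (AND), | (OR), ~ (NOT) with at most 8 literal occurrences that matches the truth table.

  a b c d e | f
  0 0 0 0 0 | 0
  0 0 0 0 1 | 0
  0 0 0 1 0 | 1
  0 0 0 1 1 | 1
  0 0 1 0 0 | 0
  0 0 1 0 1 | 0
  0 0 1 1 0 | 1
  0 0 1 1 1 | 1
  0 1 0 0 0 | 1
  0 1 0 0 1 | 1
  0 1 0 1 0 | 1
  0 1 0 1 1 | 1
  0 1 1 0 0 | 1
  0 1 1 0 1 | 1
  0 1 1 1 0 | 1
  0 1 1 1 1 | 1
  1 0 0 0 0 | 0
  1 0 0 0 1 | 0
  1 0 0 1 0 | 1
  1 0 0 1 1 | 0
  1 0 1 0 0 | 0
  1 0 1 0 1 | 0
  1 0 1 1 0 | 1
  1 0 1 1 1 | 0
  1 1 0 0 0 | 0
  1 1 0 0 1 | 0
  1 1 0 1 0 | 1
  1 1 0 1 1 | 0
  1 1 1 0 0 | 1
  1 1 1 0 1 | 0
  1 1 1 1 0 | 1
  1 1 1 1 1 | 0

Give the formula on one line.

  ~e = 10101010101010101010101010101010
  ~a = 11111111111111110000000000000000
  (~e | ~a) = 11111111111111111010101010101010
  (c | d) = 00111111001111110011111100111111
  (~a | (c | d)) = 11111111111111110011111100111111
  ((~a | (c | d)) & b) = 00000000111111110000000000111111
  (d | ((~a | (c | d)) & b)) = 00110011111111110011001100111111
  ((~e | ~a) & (d | ((~a | (c | d)) & b))) = 00110011111111110010001000101010

((~e | ~a) & (d | ((~a | (c | d)) & b)))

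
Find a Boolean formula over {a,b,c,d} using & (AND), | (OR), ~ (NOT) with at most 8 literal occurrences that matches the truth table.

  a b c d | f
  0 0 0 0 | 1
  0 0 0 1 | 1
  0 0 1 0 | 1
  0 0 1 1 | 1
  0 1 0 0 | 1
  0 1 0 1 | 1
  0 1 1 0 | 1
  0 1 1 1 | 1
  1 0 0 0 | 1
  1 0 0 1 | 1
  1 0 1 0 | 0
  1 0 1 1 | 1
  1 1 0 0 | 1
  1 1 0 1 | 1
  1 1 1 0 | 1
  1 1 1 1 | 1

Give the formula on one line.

((~c | (d | ~a)) | (c & (b & ~d)))

  ~c = 1100110011001100
  ~a = 1111111100000000
  (d | ~a) = 1111111101010101
  (~c | (d | ~a)) = 1111111111011101
  ~d = 1010101010101010
  (b & ~d) = 0000101000001010
  (c & (b & ~d)) = 0000001000000010
  ((~c | (d | ~a)) | (c & (b & ~d))) = 1111111111011111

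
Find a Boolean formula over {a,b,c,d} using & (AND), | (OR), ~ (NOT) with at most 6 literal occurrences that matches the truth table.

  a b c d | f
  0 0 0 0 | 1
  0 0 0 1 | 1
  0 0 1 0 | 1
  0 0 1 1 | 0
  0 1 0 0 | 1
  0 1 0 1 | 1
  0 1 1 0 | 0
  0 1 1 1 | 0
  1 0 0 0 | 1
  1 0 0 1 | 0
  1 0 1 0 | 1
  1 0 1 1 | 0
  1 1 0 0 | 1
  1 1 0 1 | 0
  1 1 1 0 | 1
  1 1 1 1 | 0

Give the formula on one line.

((~a & ~c) | (~d & ((~b | d) | a)))

  ~a = 1111111100000000
  ~c = 1100110011001100
  (~a & ~c) = 1100110000000000
  ~d = 1010101010101010
  ~b = 1111000011110000
  (~b | d) = 1111010111110101
  ((~b | d) | a) = 1111010111111111
  (~d & ((~b | d) | a)) = 1010000010101010
  ((~a & ~c) | (~d & ((~b | d) | a))) = 1110110010101010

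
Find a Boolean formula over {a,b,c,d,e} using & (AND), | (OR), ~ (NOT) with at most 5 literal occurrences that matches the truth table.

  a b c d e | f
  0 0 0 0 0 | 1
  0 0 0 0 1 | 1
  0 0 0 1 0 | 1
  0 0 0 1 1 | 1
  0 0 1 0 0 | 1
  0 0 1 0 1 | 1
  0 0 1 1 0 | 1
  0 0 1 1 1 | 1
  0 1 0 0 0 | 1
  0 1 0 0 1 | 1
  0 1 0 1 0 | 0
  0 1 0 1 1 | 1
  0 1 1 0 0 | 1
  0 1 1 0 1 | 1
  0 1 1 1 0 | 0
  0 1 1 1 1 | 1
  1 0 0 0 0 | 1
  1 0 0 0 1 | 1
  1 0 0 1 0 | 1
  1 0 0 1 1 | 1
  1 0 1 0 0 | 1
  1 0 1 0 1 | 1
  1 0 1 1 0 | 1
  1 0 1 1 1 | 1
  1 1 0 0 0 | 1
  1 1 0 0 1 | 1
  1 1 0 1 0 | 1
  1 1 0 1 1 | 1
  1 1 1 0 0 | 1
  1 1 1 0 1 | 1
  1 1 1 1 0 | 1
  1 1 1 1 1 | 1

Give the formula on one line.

((~b | a) | ((~d | e) & b))

  ~b = 11111111000000001111111100000000
  (~b | a) = 11111111000000001111111111111111
  ~d = 11001100110011001100110011001100
  (~d | e) = 11011101110111011101110111011101
  ((~d | e) & b) = 00000000110111010000000011011101
  ((~b | a) | ((~d | e) & b)) = 11111111110111011111111111111111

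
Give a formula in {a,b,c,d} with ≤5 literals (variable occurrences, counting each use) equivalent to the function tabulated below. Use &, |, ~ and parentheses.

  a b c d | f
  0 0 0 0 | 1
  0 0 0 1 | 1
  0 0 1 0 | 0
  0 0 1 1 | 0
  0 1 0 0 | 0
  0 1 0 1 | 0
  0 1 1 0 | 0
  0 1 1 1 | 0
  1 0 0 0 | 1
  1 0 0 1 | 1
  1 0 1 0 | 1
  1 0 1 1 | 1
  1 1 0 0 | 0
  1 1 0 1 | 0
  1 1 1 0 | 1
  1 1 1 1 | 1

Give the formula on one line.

  (a & c) = 0000000000110011
  ~b = 1111000011110000
  ~c = 1100110011001100
  (~b & ~c) = 1100000011000000
  ((a & c) | (~b & ~c)) = 1100000011110011

((a & c) | (~b & ~c))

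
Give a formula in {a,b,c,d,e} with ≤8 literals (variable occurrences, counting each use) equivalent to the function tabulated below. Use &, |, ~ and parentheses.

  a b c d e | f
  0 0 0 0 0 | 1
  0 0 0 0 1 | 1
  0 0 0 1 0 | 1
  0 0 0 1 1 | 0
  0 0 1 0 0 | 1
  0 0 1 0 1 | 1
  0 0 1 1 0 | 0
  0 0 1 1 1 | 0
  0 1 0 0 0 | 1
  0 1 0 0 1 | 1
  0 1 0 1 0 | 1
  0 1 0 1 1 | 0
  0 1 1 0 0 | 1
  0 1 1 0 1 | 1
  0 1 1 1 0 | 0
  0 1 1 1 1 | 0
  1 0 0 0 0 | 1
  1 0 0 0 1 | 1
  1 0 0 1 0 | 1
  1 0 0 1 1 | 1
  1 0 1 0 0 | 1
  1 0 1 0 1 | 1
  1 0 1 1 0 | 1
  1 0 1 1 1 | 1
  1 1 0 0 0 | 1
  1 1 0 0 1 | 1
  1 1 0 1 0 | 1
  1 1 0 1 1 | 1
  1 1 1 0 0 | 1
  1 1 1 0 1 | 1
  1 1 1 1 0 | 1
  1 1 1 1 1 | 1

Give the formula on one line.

  ~e = 10101010101010101010101010101010
  ~c = 11110000111100001111000011110000
  (d | b) = 00110011111111110011001111111111
  (~c & (d | b)) = 00110000111100000011000011110000
  (~e & (~c & (d | b))) = 00100000101000000010000010100000
  ~d = 11001100110011001100110011001100
  ((~e & (~c & (d | b))) | ~d) = 11101100111011001110110011101100
  (((~e & (~c & (d | b))) | ~d) | a) = 11101100111011001111111111111111

(((~e & (~c & (d | b))) | ~d) | a)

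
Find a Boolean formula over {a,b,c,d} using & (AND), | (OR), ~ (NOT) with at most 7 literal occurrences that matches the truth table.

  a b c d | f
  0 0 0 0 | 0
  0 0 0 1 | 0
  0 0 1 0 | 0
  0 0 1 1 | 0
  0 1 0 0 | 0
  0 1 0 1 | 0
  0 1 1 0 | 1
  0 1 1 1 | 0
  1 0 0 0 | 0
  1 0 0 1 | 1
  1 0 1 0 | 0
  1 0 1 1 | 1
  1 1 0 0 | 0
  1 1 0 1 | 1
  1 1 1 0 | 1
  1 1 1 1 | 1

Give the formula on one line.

(((c & ~d) & b) | (a & d))

  ~d = 1010101010101010
  (c & ~d) = 0010001000100010
  ((c & ~d) & b) = 0000001000000010
  (a & d) = 0000000001010101
  (((c & ~d) & b) | (a & d)) = 0000001001010111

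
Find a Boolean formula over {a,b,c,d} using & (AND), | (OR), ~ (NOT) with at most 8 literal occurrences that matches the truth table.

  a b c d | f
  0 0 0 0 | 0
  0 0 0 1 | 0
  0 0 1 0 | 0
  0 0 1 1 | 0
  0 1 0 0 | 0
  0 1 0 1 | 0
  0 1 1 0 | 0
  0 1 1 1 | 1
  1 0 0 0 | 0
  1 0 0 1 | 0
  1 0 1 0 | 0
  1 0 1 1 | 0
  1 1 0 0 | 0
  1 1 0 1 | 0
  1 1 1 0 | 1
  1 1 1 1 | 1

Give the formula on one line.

((b & (c | ~a)) & ((c | (a | ~d)) & (a | d)))

  ~a = 1111111100000000
  (c | ~a) = 1111111100110011
  (b & (c | ~a)) = 0000111100000011
  ~d = 1010101010101010
  (a | ~d) = 1010101011111111
  (c | (a | ~d)) = 1011101111111111
  (a | d) = 0101010111111111
  ((c | (a | ~d)) & (a | d)) = 0001000111111111
  ((b & (c | ~a)) & ((c | (a | ~d)) & (a | d))) = 0000000100000011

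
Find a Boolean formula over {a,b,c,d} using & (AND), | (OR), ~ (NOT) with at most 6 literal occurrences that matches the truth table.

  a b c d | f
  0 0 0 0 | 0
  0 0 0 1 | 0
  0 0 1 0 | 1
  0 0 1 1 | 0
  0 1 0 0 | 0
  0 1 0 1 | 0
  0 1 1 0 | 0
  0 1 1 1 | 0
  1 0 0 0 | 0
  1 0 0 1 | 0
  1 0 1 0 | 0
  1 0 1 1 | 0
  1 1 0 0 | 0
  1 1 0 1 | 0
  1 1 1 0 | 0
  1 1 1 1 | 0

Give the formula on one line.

  ~d = 1010101010101010
  ~a = 1111111100000000
  (~d & ~a) = 1010101000000000
  ~b = 1111000011110000
  (c & ~b) = 0011000000110000
  ((~d & ~a) & (c & ~b)) = 0010000000000000

((~d & ~a) & (c & ~b))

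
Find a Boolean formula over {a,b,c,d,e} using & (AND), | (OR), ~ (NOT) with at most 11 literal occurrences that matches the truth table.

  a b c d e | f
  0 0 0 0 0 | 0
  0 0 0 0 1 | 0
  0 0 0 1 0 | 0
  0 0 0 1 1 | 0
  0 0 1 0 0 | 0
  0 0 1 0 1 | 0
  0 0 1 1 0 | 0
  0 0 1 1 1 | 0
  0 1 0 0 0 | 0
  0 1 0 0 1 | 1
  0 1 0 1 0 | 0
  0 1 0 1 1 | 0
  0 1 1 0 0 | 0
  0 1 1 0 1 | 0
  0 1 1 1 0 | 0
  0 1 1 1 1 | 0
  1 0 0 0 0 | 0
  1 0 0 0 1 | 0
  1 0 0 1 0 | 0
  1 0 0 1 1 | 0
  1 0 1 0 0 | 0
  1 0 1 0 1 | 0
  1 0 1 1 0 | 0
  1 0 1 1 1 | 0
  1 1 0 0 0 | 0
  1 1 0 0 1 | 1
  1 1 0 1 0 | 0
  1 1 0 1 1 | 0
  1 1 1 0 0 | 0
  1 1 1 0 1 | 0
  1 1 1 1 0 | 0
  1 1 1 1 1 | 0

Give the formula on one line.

  ~d = 11001100110011001100110011001100
  ~c = 11110000111100001111000011110000
  (b & ~c) = 00000000111100000000000011110000
  (~d & (b & ~c)) = 00000000110000000000000011000000
  (e | d) = 01110111011101110111011101110111
  (e & d) = 00010001000100010001000100010001
  (~c & (e & d)) = 00010000000100000001000000010000
  ((~c & (e & d)) | ~d) = 11011100110111001101110011011100
  ((e | d) & ((~c & (e & d)) | ~d)) = 01010100010101000101010001010100
  ((~d & (b & ~c)) & ((e | d) & ((~c & (e & d)) | ~d))) = 00000000010000000000000001000000

((~d & (b & ~c)) & ((e | d) & ((~c & (e & d)) | ~d)))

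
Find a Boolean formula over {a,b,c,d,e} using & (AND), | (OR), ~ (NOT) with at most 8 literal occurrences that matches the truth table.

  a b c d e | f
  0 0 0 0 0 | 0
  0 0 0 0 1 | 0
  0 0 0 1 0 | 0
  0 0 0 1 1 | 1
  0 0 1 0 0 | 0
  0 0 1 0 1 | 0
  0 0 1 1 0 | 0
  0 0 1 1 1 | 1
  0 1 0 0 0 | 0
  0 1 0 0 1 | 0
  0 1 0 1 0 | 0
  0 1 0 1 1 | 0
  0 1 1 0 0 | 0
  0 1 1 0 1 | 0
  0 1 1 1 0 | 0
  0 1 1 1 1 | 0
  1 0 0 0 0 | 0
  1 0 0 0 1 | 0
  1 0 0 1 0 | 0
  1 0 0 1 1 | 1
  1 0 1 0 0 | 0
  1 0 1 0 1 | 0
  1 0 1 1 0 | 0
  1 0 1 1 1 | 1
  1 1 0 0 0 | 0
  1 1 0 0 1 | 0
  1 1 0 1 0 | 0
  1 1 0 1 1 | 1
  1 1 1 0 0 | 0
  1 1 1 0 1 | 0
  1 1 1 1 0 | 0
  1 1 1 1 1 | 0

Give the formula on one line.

  ~c = 11110000111100001111000011110000
  (~c | d) = 11110011111100111111001111110011
  (e & (~c | d)) = 01010001010100010101000101010001
  (d & (e & (~c | d))) = 00010001000100010001000100010001
  ~b = 11111111000000001111111100000000
  (~c | ~b) = 11111111111100001111111111110000
  ((d & (e & (~c | d))) & (~c | ~b)) = 00010001000100000001000100010000
  (a | ~b) = 11111111000000001111111111111111
  (((d & (e & (~c | d))) & (~c | ~b)) & (a | ~b)) = 00010001000000000001000100010000

(((d & (e & (~c | d))) & (~c | ~b)) & (a | ~b))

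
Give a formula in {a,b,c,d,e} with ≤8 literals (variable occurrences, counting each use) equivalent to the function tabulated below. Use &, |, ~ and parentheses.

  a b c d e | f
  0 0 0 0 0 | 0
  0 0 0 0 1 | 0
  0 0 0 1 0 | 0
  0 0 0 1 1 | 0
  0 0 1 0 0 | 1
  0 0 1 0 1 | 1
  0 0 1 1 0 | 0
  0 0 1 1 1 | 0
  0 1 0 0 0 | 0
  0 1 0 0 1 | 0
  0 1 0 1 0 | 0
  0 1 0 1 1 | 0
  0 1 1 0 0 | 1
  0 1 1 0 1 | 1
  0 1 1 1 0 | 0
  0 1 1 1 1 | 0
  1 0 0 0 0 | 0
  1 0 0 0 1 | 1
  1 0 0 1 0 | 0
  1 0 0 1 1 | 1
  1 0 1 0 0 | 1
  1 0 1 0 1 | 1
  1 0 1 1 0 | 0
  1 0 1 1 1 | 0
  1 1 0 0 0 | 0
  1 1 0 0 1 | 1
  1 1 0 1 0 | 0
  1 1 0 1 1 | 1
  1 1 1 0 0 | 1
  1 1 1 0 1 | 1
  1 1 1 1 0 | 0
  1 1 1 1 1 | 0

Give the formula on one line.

  (a & e) = 00000000000000000101010101010101
  ~a = 11111111111111110000000000000000
  ~c = 11110000111100001111000011110000
  (~c & a) = 00000000000000001111000011110000
  (~a | (~c & a)) = 11111111111111111111000011110000
  ((a & e) & (~a | (~c & a))) = 00000000000000000101000001010000
  ~d = 11001100110011001100110011001100
  (c & ~d) = 00001100000011000000110000001100
  (((a & e) & (~a | (~c & a))) | (c & ~d)) = 00001100000011000101110001011100

(((a & e) & (~a | (~c & a))) | (c & ~d))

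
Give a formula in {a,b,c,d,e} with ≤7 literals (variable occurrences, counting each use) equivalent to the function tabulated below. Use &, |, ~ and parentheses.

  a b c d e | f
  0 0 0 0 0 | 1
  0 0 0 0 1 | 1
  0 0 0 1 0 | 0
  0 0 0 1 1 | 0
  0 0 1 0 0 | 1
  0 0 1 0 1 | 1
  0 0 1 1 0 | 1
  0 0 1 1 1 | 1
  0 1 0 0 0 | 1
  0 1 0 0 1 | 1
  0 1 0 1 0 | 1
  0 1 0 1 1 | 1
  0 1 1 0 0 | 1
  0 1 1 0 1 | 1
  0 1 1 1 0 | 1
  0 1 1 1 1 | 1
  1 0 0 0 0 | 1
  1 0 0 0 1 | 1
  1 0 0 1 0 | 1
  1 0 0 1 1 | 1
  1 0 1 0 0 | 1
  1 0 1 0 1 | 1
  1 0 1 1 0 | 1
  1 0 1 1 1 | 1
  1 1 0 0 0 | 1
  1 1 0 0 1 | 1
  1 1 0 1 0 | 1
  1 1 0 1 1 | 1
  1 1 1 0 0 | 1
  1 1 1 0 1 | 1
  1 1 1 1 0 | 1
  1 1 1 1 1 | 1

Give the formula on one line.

((c | ((~a & c) | b)) | (~d | (a & ~b)))

  ~a = 11111111111111110000000000000000
  (~a & c) = 00001111000011110000000000000000
  ((~a & c) | b) = 00001111111111110000000011111111
  (c | ((~a & c) | b)) = 00001111111111110000111111111111
  ~d = 11001100110011001100110011001100
  ~b = 11111111000000001111111100000000
  (a & ~b) = 00000000000000001111111100000000
  (~d | (a & ~b)) = 11001100110011001111111111001100
  ((c | ((~a & c) | b)) | (~d | (a & ~b))) = 11001111111111111111111111111111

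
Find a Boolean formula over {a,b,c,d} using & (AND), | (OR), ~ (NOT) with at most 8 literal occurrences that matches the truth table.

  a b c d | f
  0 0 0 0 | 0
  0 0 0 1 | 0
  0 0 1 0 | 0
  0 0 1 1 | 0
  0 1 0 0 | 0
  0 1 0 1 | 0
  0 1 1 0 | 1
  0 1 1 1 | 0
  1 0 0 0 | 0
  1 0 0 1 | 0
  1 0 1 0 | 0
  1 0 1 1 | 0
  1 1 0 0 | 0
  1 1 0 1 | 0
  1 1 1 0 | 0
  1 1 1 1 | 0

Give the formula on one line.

  ~d = 1010101010101010
  ~a = 1111111100000000
  (~d & ~a) = 1010101000000000
  ~b = 1111000011110000
  ((~d & ~a) | ~b) = 1111101011110000
  (~d & c) = 0010001000100010
  ((~d & c) | ~b) = 1111001011110010
  (((~d & c) | ~b) & b) = 0000001000000010
  (((~d & ~a) | ~b) & (((~d & c) | ~b) & b)) = 0000001000000000

(((~d & ~a) | ~b) & (((~d & c) | ~b) & b))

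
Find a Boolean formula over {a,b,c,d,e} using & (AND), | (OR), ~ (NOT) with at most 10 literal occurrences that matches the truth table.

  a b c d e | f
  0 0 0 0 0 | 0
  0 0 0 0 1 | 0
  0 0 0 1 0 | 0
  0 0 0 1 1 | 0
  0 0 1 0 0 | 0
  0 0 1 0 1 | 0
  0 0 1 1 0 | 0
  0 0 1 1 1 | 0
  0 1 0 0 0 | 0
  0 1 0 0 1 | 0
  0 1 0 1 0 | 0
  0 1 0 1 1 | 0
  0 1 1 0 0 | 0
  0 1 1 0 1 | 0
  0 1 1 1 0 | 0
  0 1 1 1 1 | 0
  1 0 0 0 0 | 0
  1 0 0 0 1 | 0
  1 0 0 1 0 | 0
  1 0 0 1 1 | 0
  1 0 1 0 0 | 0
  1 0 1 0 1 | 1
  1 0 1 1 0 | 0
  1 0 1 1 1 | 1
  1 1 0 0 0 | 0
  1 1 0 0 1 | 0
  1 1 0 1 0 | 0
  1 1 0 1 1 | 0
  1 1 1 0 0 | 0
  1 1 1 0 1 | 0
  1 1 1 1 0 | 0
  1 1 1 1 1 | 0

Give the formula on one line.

  ~d = 11001100110011001100110011001100
  ~c = 11110000111100001111000011110000
  (~d | ~c) = 11111100111111001111110011111100
  (e | (~d | ~c)) = 11111101111111011111110111111101
  ~b = 11111111000000001111111100000000
  (a & ~b) = 00000000000000001111111100000000
  ((e | (~d | ~c)) & (a & ~b)) = 00000000000000001111110100000000
  (c & ((e | (~d | ~c)) & (a & ~b))) = 00000000000000000000110100000000
  ((c & ((e | (~d | ~c)) & (a & ~b))) & e) = 00000000000000000000010100000000

((c & ((e | (~d | ~c)) & (a & ~b))) & e)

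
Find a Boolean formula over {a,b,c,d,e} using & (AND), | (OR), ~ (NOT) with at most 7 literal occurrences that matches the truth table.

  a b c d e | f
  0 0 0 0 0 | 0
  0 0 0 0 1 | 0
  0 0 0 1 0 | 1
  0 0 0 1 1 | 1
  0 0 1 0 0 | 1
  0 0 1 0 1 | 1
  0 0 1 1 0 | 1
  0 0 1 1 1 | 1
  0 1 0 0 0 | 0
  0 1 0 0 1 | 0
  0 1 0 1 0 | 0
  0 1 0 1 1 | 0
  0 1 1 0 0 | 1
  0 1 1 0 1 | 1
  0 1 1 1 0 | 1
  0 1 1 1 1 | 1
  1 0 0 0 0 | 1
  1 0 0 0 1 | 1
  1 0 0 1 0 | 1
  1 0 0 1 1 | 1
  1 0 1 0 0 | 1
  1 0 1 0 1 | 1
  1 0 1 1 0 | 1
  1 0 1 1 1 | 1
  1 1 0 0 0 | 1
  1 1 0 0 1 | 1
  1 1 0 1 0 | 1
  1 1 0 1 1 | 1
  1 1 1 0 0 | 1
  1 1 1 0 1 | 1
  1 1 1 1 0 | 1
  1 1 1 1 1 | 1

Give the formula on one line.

((c | a) | ((d | c) & (c | ~b)))

  (c | a) = 00001111000011111111111111111111
  (d | c) = 00111111001111110011111100111111
  ~b = 11111111000000001111111100000000
  (c | ~b) = 11111111000011111111111100001111
  ((d | c) & (c | ~b)) = 00111111000011110011111100001111
  ((c | a) | ((d | c) & (c | ~b))) = 00111111000011111111111111111111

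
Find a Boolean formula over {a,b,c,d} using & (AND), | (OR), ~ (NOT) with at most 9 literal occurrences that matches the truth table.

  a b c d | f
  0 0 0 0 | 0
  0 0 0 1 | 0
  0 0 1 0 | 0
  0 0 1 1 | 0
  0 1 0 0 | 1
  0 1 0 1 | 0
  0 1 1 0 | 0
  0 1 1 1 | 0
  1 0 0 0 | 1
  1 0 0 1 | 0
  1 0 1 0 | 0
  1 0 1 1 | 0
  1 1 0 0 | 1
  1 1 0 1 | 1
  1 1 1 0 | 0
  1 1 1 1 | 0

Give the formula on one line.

  ~c = 1100110011001100
  (b & d) = 0000010100000101
  (a & (b & d)) = 0000000000000101
  ~d = 1010101010101010
  (a | b) = 0000111111111111
  (d | (a | b)) = 0101111111111111
  (~d & (d | (a | b))) = 0000101010101010
  ((a & (b & d)) | (~d & (d | (a | b)))) = 0000101010101111
  (~c & ((a & (b & d)) | (~d & (d | (a | b))))) = 0000100010001100

(~c & ((a & (b & d)) | (~d & (d | (a | b)))))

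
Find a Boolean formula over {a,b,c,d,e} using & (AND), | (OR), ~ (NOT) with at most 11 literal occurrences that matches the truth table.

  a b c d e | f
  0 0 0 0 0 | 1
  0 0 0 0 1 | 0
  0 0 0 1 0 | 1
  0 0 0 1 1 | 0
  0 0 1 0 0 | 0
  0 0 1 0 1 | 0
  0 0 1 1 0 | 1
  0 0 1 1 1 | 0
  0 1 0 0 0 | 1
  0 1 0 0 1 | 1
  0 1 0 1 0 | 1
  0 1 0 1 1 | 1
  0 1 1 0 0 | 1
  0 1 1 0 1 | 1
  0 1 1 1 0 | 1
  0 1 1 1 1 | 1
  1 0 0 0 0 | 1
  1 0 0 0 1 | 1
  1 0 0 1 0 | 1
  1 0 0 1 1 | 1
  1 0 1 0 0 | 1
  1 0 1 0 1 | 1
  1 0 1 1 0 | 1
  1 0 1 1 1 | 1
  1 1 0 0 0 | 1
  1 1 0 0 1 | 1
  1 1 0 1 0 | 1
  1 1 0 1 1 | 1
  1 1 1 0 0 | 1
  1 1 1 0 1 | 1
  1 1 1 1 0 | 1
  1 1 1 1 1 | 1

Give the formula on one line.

  (e | c) = 01011111010111110101111101011111
  (a & (e | c)) = 00000000000000000101111101011111
  (d & c) = 00000011000000110000001100000011
  ~c = 11110000111100001111000011110000
  ((d & c) | ~c) = 11110011111100111111001111110011
  ~e = 10101010101010101010101010101010
  (((d & c) | ~c) & ~e) = 10100010101000101010001010100010
  ((((d & c) | ~c) & ~e) | b) = 10100010111111111010001011111111
  ((a & (e | c)) | ((((d & c) | ~c) & ~e) | b)) = 10100010111111111111111111111111

((a & (e | c)) | ((((d & c) | ~c) & ~e) | b))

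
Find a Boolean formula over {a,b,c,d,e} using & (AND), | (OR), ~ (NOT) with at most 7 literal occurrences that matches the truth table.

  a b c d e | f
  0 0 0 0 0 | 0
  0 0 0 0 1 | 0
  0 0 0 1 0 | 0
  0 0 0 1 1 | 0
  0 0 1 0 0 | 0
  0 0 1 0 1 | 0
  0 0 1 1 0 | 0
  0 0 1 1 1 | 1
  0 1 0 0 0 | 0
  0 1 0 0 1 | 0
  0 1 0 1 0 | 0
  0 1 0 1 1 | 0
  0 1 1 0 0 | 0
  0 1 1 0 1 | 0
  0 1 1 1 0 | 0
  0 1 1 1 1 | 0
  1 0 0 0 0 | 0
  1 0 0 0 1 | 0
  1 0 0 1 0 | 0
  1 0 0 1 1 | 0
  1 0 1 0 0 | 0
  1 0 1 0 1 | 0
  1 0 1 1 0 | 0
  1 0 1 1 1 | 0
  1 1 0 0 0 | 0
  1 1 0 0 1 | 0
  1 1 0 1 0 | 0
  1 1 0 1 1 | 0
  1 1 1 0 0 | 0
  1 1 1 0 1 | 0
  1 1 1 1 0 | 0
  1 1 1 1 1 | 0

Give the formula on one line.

(((~b & c) & (b | (d & e))) & (~e | ~a))

  ~b = 11111111000000001111111100000000
  (~b & c) = 00001111000000000000111100000000
  (d & e) = 00010001000100010001000100010001
  (b | (d & e)) = 00010001111111110001000111111111
  ((~b & c) & (b | (d & e))) = 00000001000000000000000100000000
  ~e = 10101010101010101010101010101010
  ~a = 11111111111111110000000000000000
  (~e | ~a) = 11111111111111111010101010101010
  (((~b & c) & (b | (d & e))) & (~e | ~a)) = 00000001000000000000000000000000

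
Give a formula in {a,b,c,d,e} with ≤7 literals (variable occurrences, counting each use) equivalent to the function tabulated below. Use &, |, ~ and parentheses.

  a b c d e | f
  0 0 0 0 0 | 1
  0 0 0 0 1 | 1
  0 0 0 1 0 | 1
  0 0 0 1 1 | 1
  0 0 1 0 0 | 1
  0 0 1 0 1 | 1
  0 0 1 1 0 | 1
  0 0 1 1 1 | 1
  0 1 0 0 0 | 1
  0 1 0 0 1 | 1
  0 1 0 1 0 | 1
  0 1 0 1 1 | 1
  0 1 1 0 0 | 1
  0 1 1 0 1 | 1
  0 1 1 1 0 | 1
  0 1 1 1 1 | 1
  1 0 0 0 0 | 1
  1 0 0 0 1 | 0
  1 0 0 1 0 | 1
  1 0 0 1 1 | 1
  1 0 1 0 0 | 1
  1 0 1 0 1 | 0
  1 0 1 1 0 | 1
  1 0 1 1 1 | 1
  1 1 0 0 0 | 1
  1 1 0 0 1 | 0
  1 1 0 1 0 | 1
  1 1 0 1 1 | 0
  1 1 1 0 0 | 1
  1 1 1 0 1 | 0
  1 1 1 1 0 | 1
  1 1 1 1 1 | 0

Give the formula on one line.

((~e | ~a) | ((~b | (~e & b)) & (~a | d)))

  ~e = 10101010101010101010101010101010
  ~a = 11111111111111110000000000000000
  (~e | ~a) = 11111111111111111010101010101010
  ~b = 11111111000000001111111100000000
  (~e & b) = 00000000101010100000000010101010
  (~b | (~e & b)) = 11111111101010101111111110101010
  (~a | d) = 11111111111111110011001100110011
  ((~b | (~e & b)) & (~a | d)) = 11111111101010100011001100100010
  ((~e | ~a) | ((~b | (~e & b)) & (~a | d))) = 11111111111111111011101110101010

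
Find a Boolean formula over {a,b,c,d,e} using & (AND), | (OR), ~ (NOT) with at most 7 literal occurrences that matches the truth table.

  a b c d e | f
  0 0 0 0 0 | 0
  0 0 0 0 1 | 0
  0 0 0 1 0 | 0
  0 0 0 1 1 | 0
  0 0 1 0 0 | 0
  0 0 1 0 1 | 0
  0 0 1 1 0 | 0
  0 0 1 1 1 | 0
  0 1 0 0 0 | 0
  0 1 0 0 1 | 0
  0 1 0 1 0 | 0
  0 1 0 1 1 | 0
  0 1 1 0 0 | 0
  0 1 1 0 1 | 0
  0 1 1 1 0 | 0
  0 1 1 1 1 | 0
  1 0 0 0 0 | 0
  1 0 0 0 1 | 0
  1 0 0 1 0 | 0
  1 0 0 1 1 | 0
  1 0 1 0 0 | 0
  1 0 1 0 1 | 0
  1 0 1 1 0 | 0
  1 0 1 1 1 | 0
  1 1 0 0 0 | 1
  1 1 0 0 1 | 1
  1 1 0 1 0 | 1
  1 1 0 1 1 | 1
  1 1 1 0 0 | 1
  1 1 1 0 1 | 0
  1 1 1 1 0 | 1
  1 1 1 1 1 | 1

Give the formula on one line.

  (d & b) = 00000000001100110000000000110011
  ~e = 10101010101010101010101010101010
  ~c = 11110000111100001111000011110000
  (~e | ~c) = 11111010111110101111101011111010
  ((d & b) | (~e | ~c)) = 11111010111110111111101011111011
  (b & ((d & b) | (~e | ~c))) = 00000000111110110000000011111011
  (b & a) = 00000000000000000000000011111111
  ((b & ((d & b) | (~e | ~c))) & (b & a)) = 00000000000000000000000011111011

((b & ((d & b) | (~e | ~c))) & (b & a))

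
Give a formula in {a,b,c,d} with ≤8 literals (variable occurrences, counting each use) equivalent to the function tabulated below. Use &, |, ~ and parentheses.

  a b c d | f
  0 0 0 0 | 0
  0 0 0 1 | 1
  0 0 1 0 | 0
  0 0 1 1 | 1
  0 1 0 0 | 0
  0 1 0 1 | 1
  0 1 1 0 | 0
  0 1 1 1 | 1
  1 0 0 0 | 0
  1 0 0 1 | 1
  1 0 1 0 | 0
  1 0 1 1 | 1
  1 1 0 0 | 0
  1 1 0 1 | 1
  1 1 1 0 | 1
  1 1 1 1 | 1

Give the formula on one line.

  (a & b) = 0000000000001111
  (c & d) = 0001000100010001
  ((a & b) | (c & d)) = 0001000100011111
  (((a & b) | (c & d)) & c) = 0001000100010011
  ((((a & b) | (c & d)) & c) | d) = 0101010101010111

((((a & b) | (c & d)) & c) | d)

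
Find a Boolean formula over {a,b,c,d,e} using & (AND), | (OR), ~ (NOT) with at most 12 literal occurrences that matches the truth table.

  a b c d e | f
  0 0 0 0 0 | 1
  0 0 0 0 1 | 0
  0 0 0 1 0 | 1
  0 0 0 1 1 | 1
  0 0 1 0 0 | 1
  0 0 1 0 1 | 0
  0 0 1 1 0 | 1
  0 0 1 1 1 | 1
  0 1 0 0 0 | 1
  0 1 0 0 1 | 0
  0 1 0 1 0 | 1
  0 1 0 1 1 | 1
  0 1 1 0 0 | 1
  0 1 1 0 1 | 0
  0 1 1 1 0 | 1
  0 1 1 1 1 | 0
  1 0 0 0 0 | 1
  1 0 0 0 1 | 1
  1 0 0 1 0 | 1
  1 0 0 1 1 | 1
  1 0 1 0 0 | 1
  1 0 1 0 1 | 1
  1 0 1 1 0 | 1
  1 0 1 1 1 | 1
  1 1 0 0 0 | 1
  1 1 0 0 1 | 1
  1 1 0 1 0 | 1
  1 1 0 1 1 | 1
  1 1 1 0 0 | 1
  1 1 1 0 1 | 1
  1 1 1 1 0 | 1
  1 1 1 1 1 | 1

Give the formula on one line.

((~c & ((d | (~b & c)) | a)) | ((~e | (d & ~b)) | a))

  ~c = 11110000111100001111000011110000
  ~b = 11111111000000001111111100000000
  (~b & c) = 00001111000000000000111100000000
  (d | (~b & c)) = 00111111001100110011111100110011
  ((d | (~b & c)) | a) = 00111111001100111111111111111111
  (~c & ((d | (~b & c)) | a)) = 00110000001100001111000011110000
  ~e = 10101010101010101010101010101010
  (d & ~b) = 00110011000000000011001100000000
  (~e | (d & ~b)) = 10111011101010101011101110101010
  ((~e | (d & ~b)) | a) = 10111011101010101111111111111111
  ((~c & ((d | (~b & c)) | a)) | ((~e | (d & ~b)) | a)) = 10111011101110101111111111111111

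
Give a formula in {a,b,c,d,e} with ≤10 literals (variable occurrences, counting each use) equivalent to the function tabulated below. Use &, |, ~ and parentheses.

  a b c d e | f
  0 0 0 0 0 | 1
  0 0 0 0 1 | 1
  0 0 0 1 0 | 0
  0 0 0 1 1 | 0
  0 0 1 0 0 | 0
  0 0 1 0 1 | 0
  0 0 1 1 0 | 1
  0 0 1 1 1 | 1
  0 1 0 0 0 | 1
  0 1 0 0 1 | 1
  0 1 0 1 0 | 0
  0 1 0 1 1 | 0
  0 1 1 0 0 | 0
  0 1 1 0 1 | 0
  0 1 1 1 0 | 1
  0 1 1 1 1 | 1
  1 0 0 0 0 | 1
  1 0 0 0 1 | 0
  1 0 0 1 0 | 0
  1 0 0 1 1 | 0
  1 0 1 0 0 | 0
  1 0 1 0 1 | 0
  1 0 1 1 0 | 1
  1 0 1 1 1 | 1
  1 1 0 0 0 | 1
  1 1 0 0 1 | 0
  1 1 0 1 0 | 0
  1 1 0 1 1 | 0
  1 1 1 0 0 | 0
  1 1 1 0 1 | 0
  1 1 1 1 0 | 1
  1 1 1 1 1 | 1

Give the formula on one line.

((~d & ((~c & ((d | ~e) | ~a)) & (b | ~d))) | (d & c))

  ~d = 11001100110011001100110011001100
  ~c = 11110000111100001111000011110000
  ~e = 10101010101010101010101010101010
  (d | ~e) = 10111011101110111011101110111011
  ~a = 11111111111111110000000000000000
  ((d | ~e) | ~a) = 11111111111111111011101110111011
  (~c & ((d | ~e) | ~a)) = 11110000111100001011000010110000
  (b | ~d) = 11001100111111111100110011111111
  ((~c & ((d | ~e) | ~a)) & (b | ~d)) = 11000000111100001000000010110000
  (~d & ((~c & ((d | ~e) | ~a)) & (b | ~d))) = 11000000110000001000000010000000
  (d & c) = 00000011000000110000001100000011
  ((~d & ((~c & ((d | ~e) | ~a)) & (b | ~d))) | (d & c)) = 11000011110000111000001110000011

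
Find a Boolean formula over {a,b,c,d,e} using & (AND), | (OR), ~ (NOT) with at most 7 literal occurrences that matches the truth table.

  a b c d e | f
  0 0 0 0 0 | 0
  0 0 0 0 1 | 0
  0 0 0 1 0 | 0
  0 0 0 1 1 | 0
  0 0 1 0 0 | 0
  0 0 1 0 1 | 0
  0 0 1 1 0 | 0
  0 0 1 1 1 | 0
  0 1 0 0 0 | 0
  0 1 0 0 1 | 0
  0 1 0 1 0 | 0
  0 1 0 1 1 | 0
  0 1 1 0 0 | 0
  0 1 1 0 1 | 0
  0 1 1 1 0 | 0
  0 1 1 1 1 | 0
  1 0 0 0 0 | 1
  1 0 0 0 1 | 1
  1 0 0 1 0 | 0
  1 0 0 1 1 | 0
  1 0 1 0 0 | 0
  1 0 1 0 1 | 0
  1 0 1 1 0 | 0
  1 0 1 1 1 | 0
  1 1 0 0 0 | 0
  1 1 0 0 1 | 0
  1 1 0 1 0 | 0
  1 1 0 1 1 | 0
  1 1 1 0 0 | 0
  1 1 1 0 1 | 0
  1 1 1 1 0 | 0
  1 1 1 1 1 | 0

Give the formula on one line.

  ~c = 11110000111100001111000011110000
  ~d = 11001100110011001100110011001100
  (~c & ~d) = 11000000110000001100000011000000
  (a & (~c & ~d)) = 00000000000000001100000011000000
  ~b = 11111111000000001111111100000000
  ((a & (~c & ~d)) & ~b) = 00000000000000001100000000000000

((a & (~c & ~d)) & ~b)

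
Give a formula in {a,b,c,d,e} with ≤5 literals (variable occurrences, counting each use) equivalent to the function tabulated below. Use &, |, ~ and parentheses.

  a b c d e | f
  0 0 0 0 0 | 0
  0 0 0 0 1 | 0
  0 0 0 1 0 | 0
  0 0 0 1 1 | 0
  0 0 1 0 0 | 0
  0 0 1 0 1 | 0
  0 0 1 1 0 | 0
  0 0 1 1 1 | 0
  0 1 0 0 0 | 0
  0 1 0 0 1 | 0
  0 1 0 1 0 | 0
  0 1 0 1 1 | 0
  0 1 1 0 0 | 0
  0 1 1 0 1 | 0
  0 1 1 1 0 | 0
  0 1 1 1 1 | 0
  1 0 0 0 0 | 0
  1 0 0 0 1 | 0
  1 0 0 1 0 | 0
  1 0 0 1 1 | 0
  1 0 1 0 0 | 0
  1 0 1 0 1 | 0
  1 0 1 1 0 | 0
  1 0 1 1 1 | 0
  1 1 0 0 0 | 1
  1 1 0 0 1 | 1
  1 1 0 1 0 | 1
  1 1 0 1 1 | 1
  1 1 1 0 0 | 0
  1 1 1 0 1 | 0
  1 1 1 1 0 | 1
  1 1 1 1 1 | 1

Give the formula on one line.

  ~c = 11110000111100001111000011110000
  (d | ~c) = 11110011111100111111001111110011
  (a & (d | ~c)) = 00000000000000001111001111110011
  ((a & (d | ~c)) & b) = 00000000000000000000000011110011

((a & (d | ~c)) & b)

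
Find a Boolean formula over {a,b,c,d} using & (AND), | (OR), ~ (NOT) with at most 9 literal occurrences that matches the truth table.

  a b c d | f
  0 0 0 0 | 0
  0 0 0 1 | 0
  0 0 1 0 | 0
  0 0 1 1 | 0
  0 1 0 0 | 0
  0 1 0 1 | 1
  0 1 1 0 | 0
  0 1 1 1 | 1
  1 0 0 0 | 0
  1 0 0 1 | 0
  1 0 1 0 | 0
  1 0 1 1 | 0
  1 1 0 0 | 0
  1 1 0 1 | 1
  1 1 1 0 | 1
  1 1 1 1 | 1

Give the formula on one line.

(b & (((c & ((~b | d) | (d | a))) & a) | d))

  ~b = 1111000011110000
  (~b | d) = 1111010111110101
  (d | a) = 0101010111111111
  ((~b | d) | (d | a)) = 1111010111111111
  (c & ((~b | d) | (d | a))) = 0011000100110011
  ((c & ((~b | d) | (d | a))) & a) = 0000000000110011
  (((c & ((~b | d) | (d | a))) & a) | d) = 0101010101110111
  (b & (((c & ((~b | d) | (d | a))) & a) | d)) = 0000010100000111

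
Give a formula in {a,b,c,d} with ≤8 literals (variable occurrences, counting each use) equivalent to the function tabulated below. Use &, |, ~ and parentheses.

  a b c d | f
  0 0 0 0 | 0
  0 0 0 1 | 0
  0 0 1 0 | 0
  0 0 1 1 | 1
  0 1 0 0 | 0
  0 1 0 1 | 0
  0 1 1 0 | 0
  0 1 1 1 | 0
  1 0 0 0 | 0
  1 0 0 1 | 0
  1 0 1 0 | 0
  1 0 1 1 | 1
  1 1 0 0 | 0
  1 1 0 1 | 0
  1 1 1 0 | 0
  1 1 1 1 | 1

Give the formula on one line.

  (c & d) = 0001000100010001
  ~c = 1100110011001100
  (~c & d) = 0100010001000100
  ((~c & d) | a) = 0100010011111111
  ~a = 1111111100000000
  ~b = 1111000011110000
  (~a & ~b) = 1111000000000000
  ((~a & ~b) & c) = 0011000000000000
  (((~c & d) | a) | ((~a & ~b) & c)) = 0111010011111111
  ((c & d) & (((~c & d) | a) | ((~a & ~b) & c))) = 0001000000010001

((c & d) & (((~c & d) | a) | ((~a & ~b) & c)))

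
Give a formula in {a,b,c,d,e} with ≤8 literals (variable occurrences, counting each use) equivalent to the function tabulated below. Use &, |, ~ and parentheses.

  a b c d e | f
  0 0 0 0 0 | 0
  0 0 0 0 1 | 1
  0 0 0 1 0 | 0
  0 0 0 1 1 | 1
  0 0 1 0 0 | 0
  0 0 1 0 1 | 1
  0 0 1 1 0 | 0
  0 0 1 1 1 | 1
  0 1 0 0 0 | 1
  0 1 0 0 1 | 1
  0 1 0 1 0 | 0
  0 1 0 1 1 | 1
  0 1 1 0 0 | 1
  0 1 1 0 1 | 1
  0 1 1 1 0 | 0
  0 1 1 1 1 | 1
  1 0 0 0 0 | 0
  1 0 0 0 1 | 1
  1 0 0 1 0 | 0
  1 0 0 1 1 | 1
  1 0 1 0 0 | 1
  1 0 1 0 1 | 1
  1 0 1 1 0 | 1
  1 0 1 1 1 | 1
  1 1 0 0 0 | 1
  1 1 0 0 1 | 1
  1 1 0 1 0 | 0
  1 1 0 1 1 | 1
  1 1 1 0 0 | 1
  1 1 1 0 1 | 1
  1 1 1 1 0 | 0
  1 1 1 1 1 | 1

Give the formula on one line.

((((b & ~d) | (~b & a)) & (c | b)) | e)

  ~d = 11001100110011001100110011001100
  (b & ~d) = 00000000110011000000000011001100
  ~b = 11111111000000001111111100000000
  (~b & a) = 00000000000000001111111100000000
  ((b & ~d) | (~b & a)) = 00000000110011001111111111001100
  (c | b) = 00001111111111110000111111111111
  (((b & ~d) | (~b & a)) & (c | b)) = 00000000110011000000111111001100
  ((((b & ~d) | (~b & a)) & (c | b)) | e) = 01010101110111010101111111011101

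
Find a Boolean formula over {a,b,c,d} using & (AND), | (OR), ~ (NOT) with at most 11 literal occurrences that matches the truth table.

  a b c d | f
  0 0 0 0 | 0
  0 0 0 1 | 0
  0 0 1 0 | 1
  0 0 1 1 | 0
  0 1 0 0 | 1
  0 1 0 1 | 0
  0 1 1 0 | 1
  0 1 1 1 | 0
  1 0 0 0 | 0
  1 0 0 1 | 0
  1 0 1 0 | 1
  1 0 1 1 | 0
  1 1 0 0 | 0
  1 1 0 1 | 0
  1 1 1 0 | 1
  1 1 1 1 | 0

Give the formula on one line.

((b | ((c | a) & (~a | c))) & (((~a | c) | ~b) & ~d))

  (c | a) = 0011001111111111
  ~a = 1111111100000000
  (~a | c) = 1111111100110011
  ((c | a) & (~a | c)) = 0011001100110011
  (b | ((c | a) & (~a | c))) = 0011111100111111
  ~b = 1111000011110000
  ((~a | c) | ~b) = 1111111111110011
  ~d = 1010101010101010
  (((~a | c) | ~b) & ~d) = 1010101010100010
  ((b | ((c | a) & (~a | c))) & (((~a | c) | ~b) & ~d)) = 0010101000100010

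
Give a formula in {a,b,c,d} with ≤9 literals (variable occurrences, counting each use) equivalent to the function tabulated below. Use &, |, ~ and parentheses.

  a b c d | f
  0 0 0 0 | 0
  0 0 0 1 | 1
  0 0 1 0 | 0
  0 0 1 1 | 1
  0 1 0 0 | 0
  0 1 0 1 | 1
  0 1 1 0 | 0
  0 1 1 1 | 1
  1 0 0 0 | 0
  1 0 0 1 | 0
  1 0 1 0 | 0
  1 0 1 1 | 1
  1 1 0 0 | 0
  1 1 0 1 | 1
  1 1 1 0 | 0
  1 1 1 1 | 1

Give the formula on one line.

(d & ((~a | b) | ((b | d) & (c | (a & ~d)))))

  ~a = 1111111100000000
  (~a | b) = 1111111100001111
  (b | d) = 0101111101011111
  ~d = 1010101010101010
  (a & ~d) = 0000000010101010
  (c | (a & ~d)) = 0011001110111011
  ((b | d) & (c | (a & ~d))) = 0001001100011011
  ((~a | b) | ((b | d) & (c | (a & ~d)))) = 1111111100011111
  (d & ((~a | b) | ((b | d) & (c | (a & ~d))))) = 0101010100010101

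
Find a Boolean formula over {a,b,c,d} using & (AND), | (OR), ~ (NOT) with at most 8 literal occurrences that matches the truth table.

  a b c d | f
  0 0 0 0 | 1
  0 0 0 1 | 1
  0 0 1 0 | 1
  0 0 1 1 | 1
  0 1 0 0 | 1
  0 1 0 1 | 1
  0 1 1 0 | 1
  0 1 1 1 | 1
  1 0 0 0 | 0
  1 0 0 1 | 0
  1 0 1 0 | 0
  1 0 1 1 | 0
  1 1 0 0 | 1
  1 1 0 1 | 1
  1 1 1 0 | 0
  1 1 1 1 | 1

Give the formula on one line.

  ~a = 1111111100000000
  ~c = 1100110011001100
  (~c & b) = 0000110000001100
  (~a | (~c & b)) = 1111111100001100
  (b | ~a) = 1111111100001111
  ((b | ~a) & d) = 0101010100000101
  ((~a | (~c & b)) | ((b | ~a) & d)) = 1111111100001101

((~a | (~c & b)) | ((b | ~a) & d))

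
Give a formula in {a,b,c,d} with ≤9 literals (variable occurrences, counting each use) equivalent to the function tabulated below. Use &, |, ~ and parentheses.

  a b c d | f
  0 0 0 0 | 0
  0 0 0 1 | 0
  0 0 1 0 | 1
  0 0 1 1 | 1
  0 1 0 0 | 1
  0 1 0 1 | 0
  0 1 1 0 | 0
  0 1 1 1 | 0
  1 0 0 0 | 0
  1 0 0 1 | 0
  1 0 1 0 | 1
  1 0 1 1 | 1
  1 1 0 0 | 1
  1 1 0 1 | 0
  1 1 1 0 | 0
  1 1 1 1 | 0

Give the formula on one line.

(((~b & c) | (((~d | ~b) & b) | (~a & c))) & (~c | ~b))

  ~b = 1111000011110000
  (~b & c) = 0011000000110000
  ~d = 1010101010101010
  (~d | ~b) = 1111101011111010
  ((~d | ~b) & b) = 0000101000001010
  ~a = 1111111100000000
  (~a & c) = 0011001100000000
  (((~d | ~b) & b) | (~a & c)) = 0011101100001010
  ((~b & c) | (((~d | ~b) & b) | (~a & c))) = 0011101100111010
  ~c = 1100110011001100
  (~c | ~b) = 1111110011111100
  (((~b & c) | (((~d | ~b) & b) | (~a & c))) & (~c | ~b)) = 0011100000111000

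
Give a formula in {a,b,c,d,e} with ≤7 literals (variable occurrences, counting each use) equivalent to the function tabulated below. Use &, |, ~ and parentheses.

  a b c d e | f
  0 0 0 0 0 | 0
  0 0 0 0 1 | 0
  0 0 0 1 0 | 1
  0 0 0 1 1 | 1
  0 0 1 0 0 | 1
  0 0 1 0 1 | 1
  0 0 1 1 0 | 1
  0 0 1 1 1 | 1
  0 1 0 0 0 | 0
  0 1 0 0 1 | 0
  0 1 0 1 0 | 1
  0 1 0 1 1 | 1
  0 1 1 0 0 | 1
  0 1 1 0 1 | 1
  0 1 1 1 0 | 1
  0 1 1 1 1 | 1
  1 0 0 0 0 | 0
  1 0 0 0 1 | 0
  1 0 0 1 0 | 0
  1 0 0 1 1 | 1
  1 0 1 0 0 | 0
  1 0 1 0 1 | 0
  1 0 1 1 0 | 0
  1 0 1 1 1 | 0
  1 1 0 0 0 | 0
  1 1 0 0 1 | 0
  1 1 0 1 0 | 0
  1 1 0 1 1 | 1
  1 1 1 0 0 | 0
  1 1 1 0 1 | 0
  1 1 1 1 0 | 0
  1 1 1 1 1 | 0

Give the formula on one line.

  ~a = 11111111111111110000000000000000
  ~c = 11110000111100001111000011110000
  (e & ~c) = 01010000010100000101000001010000
  (~a | (e & ~c)) = 11111111111111110101000001010000
  (d | c) = 00111111001111110011111100111111
  ((~a | (e & ~c)) & (d | c)) = 00111111001111110001000000010000

((~a | (e & ~c)) & (d | c))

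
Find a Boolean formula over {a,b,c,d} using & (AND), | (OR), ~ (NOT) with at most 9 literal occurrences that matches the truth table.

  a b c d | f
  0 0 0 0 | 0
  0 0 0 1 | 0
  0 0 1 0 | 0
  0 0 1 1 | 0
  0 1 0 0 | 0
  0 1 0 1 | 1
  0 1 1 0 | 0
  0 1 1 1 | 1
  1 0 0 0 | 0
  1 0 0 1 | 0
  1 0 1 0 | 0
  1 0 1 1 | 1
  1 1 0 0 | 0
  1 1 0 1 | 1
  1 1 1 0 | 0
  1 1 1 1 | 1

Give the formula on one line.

(d & ((d & b) | ((b | c) & a)))

  (d & b) = 0000010100000101
  (b | c) = 0011111100111111
  ((b | c) & a) = 0000000000111111
  ((d & b) | ((b | c) & a)) = 0000010100111111
  (d & ((d & b) | ((b | c) & a))) = 0000010100010101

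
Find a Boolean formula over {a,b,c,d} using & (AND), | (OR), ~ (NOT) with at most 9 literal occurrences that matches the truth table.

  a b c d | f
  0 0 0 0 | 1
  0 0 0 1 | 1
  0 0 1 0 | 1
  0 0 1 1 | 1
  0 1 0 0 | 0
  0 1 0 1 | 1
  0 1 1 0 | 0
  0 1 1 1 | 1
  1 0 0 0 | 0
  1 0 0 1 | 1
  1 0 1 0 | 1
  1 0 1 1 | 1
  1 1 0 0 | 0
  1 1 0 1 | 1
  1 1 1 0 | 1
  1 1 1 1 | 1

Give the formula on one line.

  ~a = 1111111100000000
  (d | ~a) = 1111111101010101
  ~b = 1111000011110000
  (d | ~b) = 1111010111110101
  ((d | ~a) & (d | ~b)) = 1111010101010101
  (d | a) = 0101010111111111
  (b | c) = 0011111100111111
  ((d | a) & (b | c)) = 0001010100111111
  (((d | a) & (b | c)) & c) = 0001000100110011
  (((d | ~a) & (d | ~b)) | (((d | a) & (b | c)) & c)) = 1111010101110111

(((d | ~a) & (d | ~b)) | (((d | a) & (b | c)) & c))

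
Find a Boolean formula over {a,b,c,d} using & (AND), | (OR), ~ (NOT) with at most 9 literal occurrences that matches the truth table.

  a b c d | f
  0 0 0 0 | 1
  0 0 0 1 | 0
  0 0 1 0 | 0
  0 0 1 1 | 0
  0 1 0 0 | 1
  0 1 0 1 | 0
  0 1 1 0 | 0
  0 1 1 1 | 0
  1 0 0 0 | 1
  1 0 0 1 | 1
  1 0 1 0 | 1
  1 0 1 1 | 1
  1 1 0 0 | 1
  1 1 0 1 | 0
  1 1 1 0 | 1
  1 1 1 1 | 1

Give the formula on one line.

  ~c = 1100110011001100
  (~c | a) = 1100110011111111
  (a & c) = 0000000000110011
  ~d = 1010101010101010
  ~b = 1111000011110000
  (a & ~b) = 0000000011110000
  (~d | (a & ~b)) = 1010101011111010
  ((a & c) | (~d | (a & ~b))) = 1010101011111011
  ((~c | a) & ((a & c) | (~d | (a & ~b)))) = 1000100011111011

((~c | a) & ((a & c) | (~d | (a & ~b))))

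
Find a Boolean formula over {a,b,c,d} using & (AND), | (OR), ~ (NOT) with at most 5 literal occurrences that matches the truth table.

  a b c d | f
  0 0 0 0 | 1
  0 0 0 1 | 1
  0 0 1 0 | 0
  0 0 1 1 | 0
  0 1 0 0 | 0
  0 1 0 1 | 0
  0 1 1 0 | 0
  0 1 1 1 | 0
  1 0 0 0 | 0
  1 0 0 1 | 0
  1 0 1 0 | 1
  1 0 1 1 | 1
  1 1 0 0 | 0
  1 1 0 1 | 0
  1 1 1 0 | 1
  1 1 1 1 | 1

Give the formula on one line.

((c & a) | ((~a & ~c) & ~b))

  (c & a) = 0000000000110011
  ~a = 1111111100000000
  ~c = 1100110011001100
  (~a & ~c) = 1100110000000000
  ~b = 1111000011110000
  ((~a & ~c) & ~b) = 1100000000000000
  ((c & a) | ((~a & ~c) & ~b)) = 1100000000110011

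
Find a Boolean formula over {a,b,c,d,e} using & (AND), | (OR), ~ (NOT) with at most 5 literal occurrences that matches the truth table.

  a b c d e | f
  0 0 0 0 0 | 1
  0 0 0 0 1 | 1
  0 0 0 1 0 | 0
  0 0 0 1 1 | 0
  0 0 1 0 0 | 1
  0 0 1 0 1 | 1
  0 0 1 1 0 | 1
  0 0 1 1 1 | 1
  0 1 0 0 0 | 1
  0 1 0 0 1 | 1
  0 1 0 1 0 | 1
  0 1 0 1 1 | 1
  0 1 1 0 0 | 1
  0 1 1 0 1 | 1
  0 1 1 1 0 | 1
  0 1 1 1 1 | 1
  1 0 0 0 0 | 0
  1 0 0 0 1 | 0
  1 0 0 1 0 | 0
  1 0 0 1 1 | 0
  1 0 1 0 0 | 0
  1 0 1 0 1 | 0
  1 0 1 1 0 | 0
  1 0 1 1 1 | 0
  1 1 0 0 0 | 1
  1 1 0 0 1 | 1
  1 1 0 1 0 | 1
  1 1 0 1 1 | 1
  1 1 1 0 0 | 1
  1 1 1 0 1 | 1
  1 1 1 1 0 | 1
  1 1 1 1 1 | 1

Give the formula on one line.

(((c | (~c & ~d)) & ~a) | b)

  ~c = 11110000111100001111000011110000
  ~d = 11001100110011001100110011001100
  (~c & ~d) = 11000000110000001100000011000000
  (c | (~c & ~d)) = 11001111110011111100111111001111
  ~a = 11111111111111110000000000000000
  ((c | (~c & ~d)) & ~a) = 11001111110011110000000000000000
  (((c | (~c & ~d)) & ~a) | b) = 11001111111111110000000011111111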